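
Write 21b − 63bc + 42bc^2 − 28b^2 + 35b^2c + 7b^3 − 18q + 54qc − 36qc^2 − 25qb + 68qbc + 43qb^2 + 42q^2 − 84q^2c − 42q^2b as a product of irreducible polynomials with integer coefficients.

Group: b(−42q^2 + 43qb − 18qc + 18q + 7b^2 + 21bc − 21b) + (2c − 1)(−42q^2 + 43qb − 18qc + 18q + 7b^2 + 21bc − 21b); both groups contain (−42q^2 + 43qb − 18qc + 18q + 7b^2 + 21bc − 21b), so (b + 2c − 1) is a factor with cofactor −42q^2 + 43qb − 18qc + 18q + 7b^2 + 21bc − 21b.
The cofactor groups again: −42q^2 + 43qb − 18qc + 18q + 7b^2 + 21bc − 21b = −6q(7q + b + 3c − 3) + 7b(7q + b + 3c − 3); both groups contain (7q + b + 3c − 3), giving −(6q − 7b)(7q + b + 3c − 3).

−(6q − 7b)(b + 2c − 1)(7q + b + 3c − 3)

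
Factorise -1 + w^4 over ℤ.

(w + 1)·(w - 1)·(w^2 + 1)

(w)⁴ − (1)⁴ = ((w)² − (1)²)((w)² + (1)²); the first factor splits again, the second (w^2 + 1) is irreducible.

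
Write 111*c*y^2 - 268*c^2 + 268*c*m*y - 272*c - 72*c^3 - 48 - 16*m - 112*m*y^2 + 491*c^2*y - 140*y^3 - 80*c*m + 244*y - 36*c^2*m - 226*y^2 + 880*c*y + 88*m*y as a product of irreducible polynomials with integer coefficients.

-(8*c + 4*m + 5*y + 12)*(9*c - 4*y + 2)*(c - 7*y + 2)

Group: c*(-72*c^2 - 36*c*m - 13*c*y - 124*c + 16*m*y - 8*m + 20*y^2 + 38*y - 24) + (-7*y + 2)*(-72*c^2 - 36*c*m - 13*c*y - 124*c + 16*m*y - 8*m + 20*y^2 + 38*y - 24); both groups contain (-72*c^2 - 36*c*m - 13*c*y - 124*c + 16*m*y - 8*m + 20*y^2 + 38*y - 24), so (c - 7*y + 2) is a factor with cofactor -72*c^2 - 36*c*m - 13*c*y - 124*c + 16*m*y - 8*m + 20*y^2 + 38*y - 24.
The cofactor groups again: -72*c^2 - 36*c*m - 13*c*y - 124*c + 16*m*y - 8*m + 20*y^2 + 38*y - 24 = -8*c*(9*c - 4*y + 2) + (-4*m - 5*y - 12)*(9*c - 4*y + 2); both groups contain (9*c - 4*y + 2), giving -(8*c + 4*m + 5*y + 12)*(9*c - 4*y + 2).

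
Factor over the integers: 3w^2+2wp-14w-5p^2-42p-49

Group: w(3w+5p+7) + (-p-7)(3w+5p+7); both groups contain (3w+5p+7).

(w-p-7)(3w+5p+7)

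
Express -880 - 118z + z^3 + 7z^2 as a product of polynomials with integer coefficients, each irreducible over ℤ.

(z + 10)(z + 8)(z - 11)

Among the possible rational roots, z = -8 is a root, so (z + 8) is a factor; dividing leaves z^2 - z - 110.
The remaining quadratic factors as (z + 10)(z - 11).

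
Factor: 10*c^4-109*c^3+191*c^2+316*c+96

Testing divisors of the constant over divisors of the leading coefficient, c = -1/2 is a root, giving the factor (2*c+1) and quotient 5*c^3-57*c^2+124*c+96.
Next, c = -3/5 is a root, so (5*c+3) is a factor; dividing leaves c^2-12*c+32.
The remaining quadratic factors as (c-8)(c-4).

(2*c+1)*(5*c+3)*(c-4)*(c-8)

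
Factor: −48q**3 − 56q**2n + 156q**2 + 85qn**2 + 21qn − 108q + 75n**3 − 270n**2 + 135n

−(4q − 5n)(4q + 3n − 9)(3q + 5n − 3)

Group: 4q(−12q**2 − 5qn + 12q + 25n**2 − 15n) + (3n − 9)(−12q**2 − 5qn + 12q + 25n**2 − 15n); both groups contain (−12q**2 − 5qn + 12q + 25n**2 − 15n), so (4q + 3n − 9) is a factor with cofactor −12q**2 − 5qn + 12q + 25n**2 − 15n.
The cofactor groups again: −12q**2 − 5qn + 12q + 25n**2 − 15n = −4q(3q + 5n − 3) + 5n(3q + 5n − 3); both groups contain (3q + 5n − 3), giving −(4q − 5n)(3q + 5n − 3).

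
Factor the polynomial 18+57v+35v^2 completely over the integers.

Need a pair with product 35·18 = 630 and sum 57: that's 15 and 42.
Split the middle term: 35v^2+15v + 42v+18 = 5v(7v+3) + 6(7v+3).

(5v+6)(7v+3)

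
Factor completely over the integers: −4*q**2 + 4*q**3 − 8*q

Pull out the common factor 4*q, then factor the remaining trinomial.

4*q*(q + 1)*(q − 2)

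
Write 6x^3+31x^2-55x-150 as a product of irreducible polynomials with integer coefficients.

(2x-5)(3x+5)(x+6)

Among the possible rational roots, x = 5/2 is a root, so (2x-5) divides it; the quotient is 3x^2+23x+30.
The remaining quadratic factors as (3x+5)(x+6).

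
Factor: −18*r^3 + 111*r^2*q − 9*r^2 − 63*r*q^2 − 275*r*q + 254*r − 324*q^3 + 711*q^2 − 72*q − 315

Group: 3*r*(−6*r^2 + 19*r*q − 13*r + 36*q^2 − 99*q + 63) + (−9*q − 5)*(−6*r^2 + 19*r*q − 13*r + 36*q^2 − 99*q + 63); both groups contain (−6*r^2 + 19*r*q − 13*r + 36*q^2 − 99*q + 63), so (3*r − 9*q − 5) is a factor with cofactor −6*r^2 + 19*r*q − 13*r + 36*q^2 − 99*q + 63.
The cofactor groups again: −6*r^2 + 19*r*q − 13*r + 36*q^2 − 99*q + 63 = −3*r*(2*r − 9*q + 9) + (−4*q + 7)*(2*r − 9*q + 9); both groups contain (2*r − 9*q + 9), giving −(3*r + 4*q − 7)*(2*r − 9*q + 9).

−(2*r − 9*q + 9)*(3*r − 9*q − 5)*(3*r + 4*q − 7)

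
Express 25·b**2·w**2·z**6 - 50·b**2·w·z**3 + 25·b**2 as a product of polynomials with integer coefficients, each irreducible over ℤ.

Every term has a factor of 25·b**2; factoring it out leaves w**2·z**6 - 2·w·z**3 + 1.
Recognize a perfect-square trinomial with the parts w·z**3 and 1.

25·b**2·(w·z**3 - 1)**2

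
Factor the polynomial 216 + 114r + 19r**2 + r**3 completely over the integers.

Testing divisors of the constant over divisors of the leading coefficient, r = -4 is a root, giving the factor (r + 4) and quotient r**2 + 15r + 54.
The remaining quadratic factors as (r + 6)(r + 9).

(r + 4)(r + 6)(r + 9)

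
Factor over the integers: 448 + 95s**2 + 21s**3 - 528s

Trying the rational-root candidates, s = 8/7 is a root, giving the factor (7s - 8) and quotient 3s**2 + 17s - 56.
The remaining quadratic factors as (3s - 7)(s + 8).

(3s - 7)(7s - 8)(s + 8)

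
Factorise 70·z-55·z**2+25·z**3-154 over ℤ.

Group as (25·z**3+70·z) + (-55·z**2-154) = 5·z·(5·z**2+14) - 11·(5·z**2+14).
Both groups share the factor (5·z**2+14).

(5·z-11)·(5·z**2+14)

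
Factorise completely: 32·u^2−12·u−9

(4·u−3)·(8·u+3)

Need a pair with product 32·(−9) = −288 and sum −12: that's −24 and 12.
Split the middle term: 32·u^2−24·u + 12·u−9 = 8·u·(4·u−3) + 3·(4·u−3).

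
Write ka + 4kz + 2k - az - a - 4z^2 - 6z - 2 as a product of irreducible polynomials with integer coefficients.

Group: k(a + 4z + 2) + (-z - 1)(a + 4z + 2); both groups contain (a + 4z + 2).

(a + 4z + 2)(k - z - 1)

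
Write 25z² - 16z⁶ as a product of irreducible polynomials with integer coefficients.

Factor out z² first: what remains is -16z⁴ + 25.
Recognize a difference of squares with the parts 5 and 4z².

-z²(4z² + 5)(4z² - 5)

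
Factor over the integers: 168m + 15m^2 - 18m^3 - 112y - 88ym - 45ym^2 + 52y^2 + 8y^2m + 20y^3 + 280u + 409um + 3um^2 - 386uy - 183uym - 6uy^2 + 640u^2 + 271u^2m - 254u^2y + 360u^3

(9u - 5y - 2m + 7)(5u - 2y + 3m)(8u + 2y + 3m + 8)

Group: 9u(40u^2 - 6uy + 39um + 40u - 4y^2 - 16y + 9m^2 + 24m) + (-5y - 2m + 7)(40u^2 - 6uy + 39um + 40u - 4y^2 - 16y + 9m^2 + 24m); both groups contain (40u^2 - 6uy + 39um + 40u - 4y^2 - 16y + 9m^2 + 24m), so (9u - 5y - 2m + 7) is a factor with cofactor 40u^2 - 6uy + 39um + 40u - 4y^2 - 16y + 9m^2 + 24m.
The cofactor groups again: 40u^2 - 6uy + 39um + 40u - 4y^2 - 16y + 9m^2 + 24m = 8u(5u - 2y + 3m) + (2y + 3m + 8)(5u - 2y + 3m); both groups contain (5u - 2y + 3m), giving (8u + 2y + 3m + 8)(5u - 2y + 3m).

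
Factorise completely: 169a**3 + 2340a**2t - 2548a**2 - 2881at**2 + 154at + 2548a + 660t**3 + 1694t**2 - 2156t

(13a - 11t)(13a - 4t - 14)(a + 15t - 14)

Group: 13a(13a**2 + 191at - 196a - 60t**2 - 154t + 196) - 11t(13a**2 + 191at - 196a - 60t**2 - 154t + 196); both groups contain (13a**2 + 191at - 196a - 60t**2 - 154t + 196), so (13a - 11t) is a factor with cofactor 13a**2 + 191at - 196a - 60t**2 - 154t + 196.
The cofactor groups again: 13a**2 + 191at - 196a - 60t**2 - 154t + 196 = 13a(a + 15t - 14) + (-4t - 14)(a + 15t - 14); both groups contain (a + 15t - 14), giving (13a - 4t - 14)(a + 15t - 14).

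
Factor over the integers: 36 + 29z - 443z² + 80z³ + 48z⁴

Testing divisors of the constant over divisors of the leading coefficient, z = 9/4 is a root, giving the factor (4z - 9) and quotient 12z³ + 47z² - 5z - 4.
Then z = -4 is a root, giving the factor (z + 4) and quotient 12z² - z - 1.
The remaining quadratic factors as (3z - 1)(4z + 1).

(3z - 1)(4z + 1)(4z - 9)(z + 4)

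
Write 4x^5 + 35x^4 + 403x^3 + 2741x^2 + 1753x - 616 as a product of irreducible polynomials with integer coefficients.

Testing divisors of the constant over divisors of the leading coefficient, x = -1 is a root, giving the factor (x + 1) and quotient 4x^4 + 31x^3 + 372x^2 + 2369x - 616.
Next, x = 1/4 is a root, so (4x - 1) divides it; the quotient is x^3 + 8x^2 + 95x + 616.
Next, x = -7 is a root, so (x + 7) is a factor; dividing leaves x^2 + x + 88.
The quadratic x^2 + x + 88 has discriminant -351 < 0 and is irreducible over ℤ.

(4x - 1)(x + 1)(x + 7)(x^2 + x + 88)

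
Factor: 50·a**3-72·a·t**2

2·a·(5·a+6·t)·(5·a-6·t)

Factor out 2·a, leaving 25·a**2-36·t**2, which is a difference of two squares.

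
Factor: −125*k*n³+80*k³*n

5*k*n*(4*k+5*n)*(4*k−5*n)

Every term has a factor of 5*k*n. Then 16*k²−25*n² = (4*k)² − (5*n)².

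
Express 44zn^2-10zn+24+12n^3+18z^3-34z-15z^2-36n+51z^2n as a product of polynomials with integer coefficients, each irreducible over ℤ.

Group: 2z(9z^2+12zn+6z+4n^2+4n-8) + (3n-3)(9z^2+12zn+6z+4n^2+4n-8); both groups contain (9z^2+12zn+6z+4n^2+4n-8), so (2z+3n-3) is a factor with cofactor 9z^2+12zn+6z+4n^2+4n-8.
The cofactor groups again: 9z^2+12zn+6z+4n^2+4n-8 = 3z(3z+2n-2) + (2n+4)(3z+2n-2); both groups contain (3z+2n-2), giving (3z+2n+4)(3z+2n-2).

(3z+2n+4)(3z+2n-2)(2z+3n-3)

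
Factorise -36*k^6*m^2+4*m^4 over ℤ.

-4*m^2*(3*k^3+m)*(3*k^3-m)

Every term has a factor of 4*m^2; factoring it out leaves -9*k^6+m^2.
Recognize a difference of squares with the parts m and 3*k^3.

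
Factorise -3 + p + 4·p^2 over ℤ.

Need a pair with product 4·(-3) = -12 and sum 1: that's 4 and -3.
Split the middle term: 4·p^2 + 4·p - 3·p - 3 = 4·p·(p + 1) - 3·(p + 1).

(4·p - 3)·(p + 1)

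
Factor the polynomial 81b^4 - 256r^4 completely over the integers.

(3b + 4r)(3b - 4r)(9b^2 + 16r^2)

Difference of squares twice: with A = 3b and B = 4r, A⁴ − B⁴ = (A² − B²)(A² + B²), and A² − B² factors again.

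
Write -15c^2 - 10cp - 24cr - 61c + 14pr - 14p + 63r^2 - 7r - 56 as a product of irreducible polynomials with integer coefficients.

Group: -5c(3c + 2p + 9r + 8) + (7r - 7)(3c + 2p + 9r + 8); both groups contain (3c + 2p + 9r + 8).

-(3c + 2p + 9r + 8)(5c - 7r + 7)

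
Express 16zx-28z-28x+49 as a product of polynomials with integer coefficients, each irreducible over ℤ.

(4x-7)(4z-7)

Group as (16zx-28z) + (-28x+49) = 4z(4x-7) - 7(4x-7).
Both groups share the factor (4x-7).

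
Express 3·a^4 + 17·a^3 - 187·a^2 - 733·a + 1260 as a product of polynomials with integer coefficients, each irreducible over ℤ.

(3·a - 4)·(a + 5)·(a + 9)·(a - 7)

Among the possible rational roots, a = -5 is a root, giving the factor (a + 5) and quotient 3·a^3 + 2·a^2 - 197·a + 252.
Next, a = 7 is a root, so (a - 7) divides it; the quotient is 3·a^2 + 23·a - 36.
The remaining quadratic factors as (a + 9)(3·a - 4).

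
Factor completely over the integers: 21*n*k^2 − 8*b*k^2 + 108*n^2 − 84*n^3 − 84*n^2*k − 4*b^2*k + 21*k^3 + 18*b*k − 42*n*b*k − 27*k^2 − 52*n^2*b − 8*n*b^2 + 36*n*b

Group: 6*n*(−14*n^2 − 4*n*b − 21*n*k + 18*n − 2*b*k − 7*k^2 + 9*k) + (2*b − 3*k)*(−14*n^2 − 4*n*b − 21*n*k + 18*n − 2*b*k − 7*k^2 + 9*k); both groups contain (−14*n^2 − 4*n*b − 21*n*k + 18*n − 2*b*k − 7*k^2 + 9*k), so (6*n + 2*b − 3*k) is a factor with cofactor −14*n^2 − 4*n*b − 21*n*k + 18*n − 2*b*k − 7*k^2 + 9*k.
The cofactor groups again: −14*n^2 − 4*n*b − 21*n*k + 18*n − 2*b*k − 7*k^2 + 9*k = −7*n*(2*n + k) + (−2*b − 7*k + 9)*(2*n + k); both groups contain (2*n + k), giving −(7*n + 2*b + 7*k − 9)*(2*n + k).

−(7*n + 2*b + 7*k − 9)*(6*n + 2*b − 3*k)*(2*n + k)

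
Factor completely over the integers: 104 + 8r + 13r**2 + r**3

(r + 13)(r**2 + 8)

Group as (r**3 + 8r) + (13r**2 + 104) = r(r**2 + 8) + 13(r**2 + 8).
Both groups share the factor (r**2 + 8).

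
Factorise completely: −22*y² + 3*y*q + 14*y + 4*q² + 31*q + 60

Group: −2*y*(11*y + 4*q + 15) + (q + 4)*(11*y + 4*q + 15); both groups contain (11*y + 4*q + 15).

−(2*y − q − 4)*(11*y + 4*q + 15)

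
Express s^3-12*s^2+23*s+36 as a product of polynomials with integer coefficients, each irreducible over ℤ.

By the rational root theorem, s = 9 is a root, so (s-9) is a factor; dividing leaves s^2-3*s-4.
The remaining quadratic factors as (s-4)(s+1).

(s+1)*(s-4)*(s-9)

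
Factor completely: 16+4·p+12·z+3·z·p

Group as (3·z·p+12·z) + (4·p+16) = 3·z·(p+4) + 4·(p+4).
Both groups share the factor (p+4).

(3·z+4)·(p+4)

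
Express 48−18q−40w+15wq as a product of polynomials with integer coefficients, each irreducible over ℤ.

Group as (15wq−40w) + (−18q+48) = 5w(3q−8) − 6(3q−8).
Both groups share the factor (3q−8).

(3q−8)(5w−6)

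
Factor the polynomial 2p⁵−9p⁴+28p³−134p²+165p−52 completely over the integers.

Testing divisors of the constant over divisors of the leading coefficient, p = 4 is a root, so (p−4) divides it; the quotient is 2p⁴−p³+24p²−38p+13.
Continuing, p = 1 is a root, so (p−1) is a factor; dividing leaves 2p³+p²+25p−13.
Then p = 1/2 is a root, so (2p−1) divides it; the quotient is p²+p+13.
The quadratic p²+p+13 has discriminant −51 < 0 and is irreducible over ℤ.

(2p−1)(p−1)(p−4)(p²+p+13)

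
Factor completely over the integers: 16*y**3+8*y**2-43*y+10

(4*y-1)*(4*y-5)*(y+2)

Trying the rational-root candidates, y = -2 is a root, so (y+2) is a factor; dividing leaves 16*y**2-24*y+5.
The remaining quadratic factors as (4*y-5)(4*y-1).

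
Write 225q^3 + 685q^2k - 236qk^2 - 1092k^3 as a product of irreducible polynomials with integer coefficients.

Group: 5q(45q^2 + 191qk + 182k^2) - 6k(45q^2 + 191qk + 182k^2); both groups contain (45q^2 + 191qk + 182k^2), so (5q - 6k) is a factor with cofactor 45q^2 + 191qk + 182k^2.
The cofactor groups again: 45q^2 + 191qk + 182k^2 = 9q(5q + 14k) + 13k(5q + 14k); both groups contain (5q + 14k), giving (9q + 13k)(5q + 14k).

(5q - 6k)(9q + 13k)(5q + 14k)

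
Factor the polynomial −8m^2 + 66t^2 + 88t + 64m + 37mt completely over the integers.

Group: −m(8m + 11t) + (6t + 8)(8m + 11t); both groups contain (8m + 11t).

−(8m + 11t)(m − 6t − 8)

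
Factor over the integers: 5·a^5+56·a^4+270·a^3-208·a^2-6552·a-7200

(5·a+6)·(a+6)·(a-4)·(a^2+8·a+50)

Testing divisors of the constant over divisors of the leading coefficient, a = -6 is a root, so (a+6) is a factor; dividing leaves 5·a^4+26·a^3+114·a^2-892·a-1200.
Next, a = 4 is a root, so (a-4) is a factor; dividing leaves 5·a^3+46·a^2+298·a+300.
Then a = -6/5 is a root, so (5·a+6) is a factor; dividing leaves a^2+8·a+50.
The quadratic a^2+8·a+50 has discriminant -136 < 0 and is irreducible over ℤ.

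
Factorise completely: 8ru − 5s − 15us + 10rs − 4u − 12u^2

Group: 2r(4u + 5s) + (−3u − 1)(4u + 5s); both groups contain (4u + 5s).

(2r − 3u − 1)(4u + 5s)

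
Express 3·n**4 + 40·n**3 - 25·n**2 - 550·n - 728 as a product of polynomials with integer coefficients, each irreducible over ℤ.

Testing divisors of the constant over divisors of the leading coefficient, n = -13 is a root, giving the factor (n + 13) and quotient 3·n**3 + n**2 - 38·n - 56.
Next, n = 4 is a root, giving the factor (n - 4) and quotient 3·n**2 + 13·n + 14.
The remaining quadratic factors as (3·n + 7)(n + 2).

(3·n + 7)·(n + 13)·(n + 2)·(n - 4)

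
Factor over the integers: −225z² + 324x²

Pull out the common factor 9; 36x² − 25z² is a difference of squares.

9(6x + 5z)(6x − 5z)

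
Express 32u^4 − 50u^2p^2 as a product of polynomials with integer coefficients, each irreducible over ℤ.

Factor out 2u^2, leaving 16u^2 − 25p^2, which is a difference of two squares.

2u^2(4u − 5p)(4u + 5p)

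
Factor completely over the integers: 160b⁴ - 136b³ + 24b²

Pull out the common factor 8b², then factor the remaining trinomial.

8b²(4b - 1)(5b - 3)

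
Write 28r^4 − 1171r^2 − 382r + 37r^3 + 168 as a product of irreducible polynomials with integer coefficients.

(4r − 1)(7r + 4)(r + 7)(r − 6)

Trying the rational-root candidates, r = −4/7 is a root, so (7r + 4) divides it; the quotient is 4r^3 + 3r^2 − 169r + 42.
Then r = −7 is a root, so (r + 7) is a factor; dividing leaves 4r^2 − 25r + 6.
The remaining quadratic factors as (4r − 1)(r − 6).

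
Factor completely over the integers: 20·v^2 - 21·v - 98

(4·v + 7)·(5·v - 14)

Need a pair with product 20·(-98) = -1960 and sum -21: that's 35 and -56.
Split the middle term: 20·v^2 + 35·v - 56·v - 98 = 5·v·(4·v + 7) - 14·(4·v + 7).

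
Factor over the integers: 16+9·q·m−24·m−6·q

(3·m−2)·(3·q−8)

Group as (9·q·m−6·q) + (−24·m+16) = 3·q·(3·m−2) − 8·(3·m−2).
Both groups share the factor (3·m−2).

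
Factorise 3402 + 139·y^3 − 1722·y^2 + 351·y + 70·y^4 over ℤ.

(2·y − 7)·(5·y − 9)·(7·y + 9)·(y + 6)

Trying the rational-root candidates, y = −9/7 is a root, so (7·y + 9) is a factor; dividing leaves 10·y^3 + 7·y^2 − 255·y + 378.
Continuing, y = 9/5 is a root, so (5·y − 9) divides it; the quotient is 2·y^2 + 5·y − 42.
The remaining quadratic factors as (y + 6)(2·y − 7).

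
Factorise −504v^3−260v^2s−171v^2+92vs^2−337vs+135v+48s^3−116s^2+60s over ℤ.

−(7v−3s+5)(8v+4s−3)(9v+4s)

Group: 8v(−63v^2−vs−45v+12s^2−20s) + (4s−3)(−63v^2−vs−45v+12s^2−20s); both groups contain (−63v^2−vs−45v+12s^2−20s), so (8v+4s−3) is a factor with cofactor −63v^2−vs−45v+12s^2−20s.
The cofactor groups again: −63v^2−vs−45v+12s^2−20s = −7v(9v+4s) + (3s−5)(9v+4s); both groups contain (9v+4s), giving −(7v−3s+5)(9v+4s).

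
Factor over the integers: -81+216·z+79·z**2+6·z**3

By the rational root theorem, z = 1/3 is a root, so (3·z-1) is a factor; dividing leaves 2·z**2+27·z+81.
The remaining quadratic factors as (2·z+9)(z+9).

(2·z+9)·(3·z-1)·(z+9)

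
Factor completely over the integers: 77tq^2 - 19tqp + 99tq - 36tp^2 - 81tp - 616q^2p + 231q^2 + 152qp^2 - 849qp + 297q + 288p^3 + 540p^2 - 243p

(t - 8p + 3)(11q - 9p)(7q + 4p + 9)

Group: 7q(11tq - 9tp - 88qp + 33q + 72p^2 - 27p) + (4p + 9)(11tq - 9tp - 88qp + 33q + 72p^2 - 27p); both groups contain (11tq - 9tp - 88qp + 33q + 72p^2 - 27p), so (7q + 4p + 9) is a factor with cofactor 11tq - 9tp - 88qp + 33q + 72p^2 - 27p.
The cofactor groups again: 11tq - 9tp - 88qp + 33q + 72p^2 - 27p = t(11q - 9p) + (-8p + 3)(11q - 9p); both groups contain (11q - 9p), giving (t - 8p + 3)(11q - 9p).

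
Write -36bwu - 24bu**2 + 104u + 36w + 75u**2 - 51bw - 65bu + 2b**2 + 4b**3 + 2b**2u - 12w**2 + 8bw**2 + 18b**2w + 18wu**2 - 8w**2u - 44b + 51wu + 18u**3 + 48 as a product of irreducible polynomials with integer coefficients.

Group: 2b(2b**2 + 8bw + 4bu + 5b - 8wu - 12w - 6u**2 - 17u - 12) + (w - 3u - 4)(2b**2 + 8bw + 4bu + 5b - 8wu - 12w - 6u**2 - 17u - 12); both groups contain (2b**2 + 8bw + 4bu + 5b - 8wu - 12w - 6u**2 - 17u - 12), so (2b + w - 3u - 4) is a factor with cofactor 2b**2 + 8bw + 4bu + 5b - 8wu - 12w - 6u**2 - 17u - 12.
The cofactor groups again: 2b**2 + 8bw + 4bu + 5b - 8wu - 12w - 6u**2 - 17u - 12 = 2b(b + 4w + 3u + 4) + (-2u - 3)(b + 4w + 3u + 4); both groups contain (b + 4w + 3u + 4), giving (2b - 2u - 3)(b + 4w + 3u + 4).

(2b - 2u - 3)(2b + w - 3u - 4)(b + 4w + 3u + 4)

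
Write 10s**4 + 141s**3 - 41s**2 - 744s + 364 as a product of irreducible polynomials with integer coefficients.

Testing divisors of the constant over divisors of the leading coefficient, s = 2 is a root, giving the factor (s - 2) and quotient 10s**3 + 161s**2 + 281s - 182.
Then s = -14 is a root, so (s + 14) is a factor; dividing leaves 10s**2 + 21s - 13.
The remaining quadratic factors as (5s + 13)(2s - 1).

(2s - 1)(5s + 13)(s + 14)(s - 2)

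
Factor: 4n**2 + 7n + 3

(4n + 3)(n + 1)

Need a pair with product 4·3 = 12 and sum 7: that's 4 and 3.
Split the middle term: 4n**2 + 4n + 3n + 3 = 4n(n + 1) + 3(n + 1).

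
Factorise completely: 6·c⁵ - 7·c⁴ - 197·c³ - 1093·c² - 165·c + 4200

(2·c + 5)·(3·c - 5)·(c - 8)·(c² + 6·c + 21)

Among the possible rational roots, c = 8 is a root, so (c - 8) is a factor; dividing leaves 6·c⁴ + 41·c³ + 131·c² - 45·c - 525.
Then c = 5/3 is a root, giving the factor (3·c - 5) and quotient 2·c³ + 17·c² + 72·c + 105.
Continuing, c = -5/2 is a root, so (2·c + 5) is a factor; dividing leaves c² + 6·c + 21.
The quadratic c² + 6·c + 21 has discriminant -48 < 0 and is irreducible over ℤ.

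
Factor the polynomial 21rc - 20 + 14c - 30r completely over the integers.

Group as (21rc - 30r) + (14c - 20) = 3r(7c - 10) + 2(7c - 10).
Both groups share the factor (7c - 10).

(3r + 2)(7c - 10)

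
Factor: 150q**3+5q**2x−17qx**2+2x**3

(5q+2x)(5q−x)(6q−x)

Group: 5q(30q**2−11qx+x**2) + 2x(30q**2−11qx+x**2); both groups contain (30q**2−11qx+x**2), so (5q+2x) is a factor with cofactor 30q**2−11qx+x**2.
The cofactor groups again: 30q**2−11qx+x**2 = 6q(5q−x) − x(5q−x); both groups contain (5q−x), giving (6q−x)(5q−x).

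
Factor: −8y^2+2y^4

Pull out the common factor 2y^2; y^2−4 is a difference of squares.

2y^2(y+2)(y−2)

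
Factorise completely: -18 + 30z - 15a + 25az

Group as (25az - 15a) + (30z - 18) = 5a(5z - 3) + 6(5z - 3).
Both groups share the factor (5z - 3).

(5a + 6)(5z - 3)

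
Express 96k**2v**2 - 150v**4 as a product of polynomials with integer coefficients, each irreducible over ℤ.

6v**2(4k + 5v)(4k - 5v)

Pull out the common factor 6v**2; 16k**2 - 25v**2 is a difference of squares.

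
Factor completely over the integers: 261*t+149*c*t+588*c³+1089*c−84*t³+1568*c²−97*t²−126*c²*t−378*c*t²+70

Group: 7*c*(84*c²+66*c*t+104*c+12*t²+31*t+7) + (−7*t+10)*(84*c²+66*c*t+104*c+12*t²+31*t+7); both groups contain (84*c²+66*c*t+104*c+12*t²+31*t+7), so (7*c−7*t+10) is a factor with cofactor 84*c²+66*c*t+104*c+12*t²+31*t+7.
The cofactor groups again: 84*c²+66*c*t+104*c+12*t²+31*t+7 = 14*c*(6*c+3*t+7) + (4*t+1)*(6*c+3*t+7); both groups contain (6*c+3*t+7), giving (14*c+4*t+1)*(6*c+3*t+7).

(14*c+4*t+1)*(6*c+3*t+7)*(7*c−7*t+10)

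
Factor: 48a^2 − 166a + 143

(6a − 11)(8a − 13)

Need a pair with product 48·143 = 6864 and sum −166: that's −88 and −78.
Split the middle term: 48a^2 − 88a − 78a + 143 = 8a(6a − 11) − 13(6a − 11).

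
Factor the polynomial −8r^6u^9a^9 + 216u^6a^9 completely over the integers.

−8a^9u^6(r^2u − 3)(r^4u^2 + 3r^2u + 9)

Every term has a factor of 8u^6a^9; factoring it out leaves −r^6u^3 + 27.
Recognize a difference of cubes with the parts 3 and r^2u.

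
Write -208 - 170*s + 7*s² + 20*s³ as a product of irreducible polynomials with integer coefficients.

(4*s - 13)*(5*s + 8)*(s + 2)

Testing divisors of the constant over divisors of the leading coefficient, s = -2 is a root, so (s + 2) divides it; the quotient is 20*s² - 33*s - 104.
The remaining quadratic factors as (4*s - 13)(5*s + 8).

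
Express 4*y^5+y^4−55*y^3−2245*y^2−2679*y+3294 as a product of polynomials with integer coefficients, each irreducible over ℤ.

By the rational root theorem, y = 3/4 is a root, so (4*y−3) is a factor; dividing leaves y^4+y^3−13*y^2−571*y−1098.
Then y = 9 is a root, giving the factor (y−9) and quotient y^3+10*y^2+77*y+122.
Continuing, y = −2 is a root, so (y+2) divides it; the quotient is y^2+8*y+61.
The quadratic y^2+8*y+61 has discriminant −180 < 0 and is irreducible over ℤ.

(4*y−3)*(y+2)*(y−9)*(y^2+8*y+61)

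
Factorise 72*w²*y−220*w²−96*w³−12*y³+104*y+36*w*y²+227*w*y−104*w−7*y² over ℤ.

−(12*w−3*y+8)*(8*w+4*y+13)*(w−y)

Group: w*(−96*w²−24*w*y−220*w+12*y²+7*y−104) − y*(−96*w²−24*w*y−220*w+12*y²+7*y−104); both groups contain (−96*w²−24*w*y−220*w+12*y²+7*y−104), so (w−y) is a factor with cofactor −96*w²−24*w*y−220*w+12*y²+7*y−104.
The cofactor groups again: −96*w²−24*w*y−220*w+12*y²+7*y−104 = −12*w*(8*w+4*y+13) + (3*y−8)*(8*w+4*y+13); both groups contain (8*w+4*y+13), giving −(12*w−3*y+8)*(8*w+4*y+13).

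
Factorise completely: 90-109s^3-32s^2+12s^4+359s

Trying the rational-root candidates, s = -1/4 is a root, so (4s+1) is a factor; dividing leaves 3s^3-28s^2-s+90.
Then s = -5/3 is a root, so (3s+5) is a factor; dividing leaves s^2-11s+18.
The remaining quadratic factors as (s-2)(s-9).

(3s+5)(4s+1)(s-2)(s-9)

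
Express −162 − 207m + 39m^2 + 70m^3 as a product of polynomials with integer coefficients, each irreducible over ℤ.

(2m + 3)(5m − 9)(7m + 6)

By the rational root theorem, m = −6/7 is a root, so (7m + 6) is a factor; dividing leaves 10m^2 − 3m − 27.
The remaining quadratic factors as (2m + 3)(5m − 9).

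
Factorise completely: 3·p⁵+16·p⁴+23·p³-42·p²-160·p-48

Testing divisors of the constant over divisors of the leading coefficient, p = -1/3 is a root, giving the factor (3·p+1) and quotient p⁴+5·p³+6·p²-16·p-48.
Then p = -3 is a root, so (p+3) is a factor; dividing leaves p³+2·p²-16.
Then p = 2 is a root, so (p-2) is a factor; dividing leaves p²+4·p+8.
The quadratic p²+4·p+8 has discriminant -16 < 0 and is irreducible over ℤ.

(3·p+1)·(p+3)·(p-2)·(p²+4·p+8)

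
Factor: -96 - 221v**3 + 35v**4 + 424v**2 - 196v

(5v - 8)(7v + 2)(v - 2)(v - 3)

By the rational root theorem, v = -2/7 is a root, giving the factor (7v + 2) and quotient 5v**3 - 33v**2 + 70v - 48.
Next, v = 3 is a root, giving the factor (v - 3) and quotient 5v**2 - 18v + 16.
The remaining quadratic factors as (v - 2)(5v - 8).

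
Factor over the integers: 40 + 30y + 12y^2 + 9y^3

(3y + 4)(3y^2 + 10)

Group as (9y^3 + 30y) + (12y^2 + 40) = 3y(3y^2 + 10) + 4(3y^2 + 10).
Both groups share the factor (3y^2 + 10).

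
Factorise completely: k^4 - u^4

(k + u)(k - u)(k^2 + u^2)

(k)⁴ − (u)⁴ = ((k)² − (u)²)((k)² + (u)²); the first factor splits again, the second (k^2 + u^2) is irreducible.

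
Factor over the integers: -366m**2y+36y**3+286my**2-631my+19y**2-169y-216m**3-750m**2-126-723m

Group: 4m(-54m**2+30my-93m+4y**2-y-18) + (9y+7)(-54m**2+30my-93m+4y**2-y-18); both groups contain (-54m**2+30my-93m+4y**2-y-18), so (4m+9y+7) is a factor with cofactor -54m**2+30my-93m+4y**2-y-18.
The cofactor groups again: -54m**2+30my-93m+4y**2-y-18 = -6m(9m+y+2) + (4y-9)(9m+y+2); both groups contain (9m+y+2), giving -(6m-4y+9)(9m+y+2).

-(4m+9y+7)(6m-4y+9)(9m+y+2)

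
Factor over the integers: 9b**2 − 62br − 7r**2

Group: b(9b + r) − 7r(9b + r); both groups contain (9b + r).

(9b + r)(b − 7r)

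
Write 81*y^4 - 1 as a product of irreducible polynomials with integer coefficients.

Write as (9*y^2)² − (1)², then factor 9*y^2 - 1 once more.

(3*y + 1)*(3*y - 1)*(9*y^2 + 1)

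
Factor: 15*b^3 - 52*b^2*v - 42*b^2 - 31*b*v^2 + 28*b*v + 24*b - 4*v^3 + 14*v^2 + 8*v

(3*b + v)*(5*b + v - 4)*(b - 4*v - 2)

Group: 5*b*(3*b^2 - 11*b*v - 6*b - 4*v^2 - 2*v) + (v - 4)*(3*b^2 - 11*b*v - 6*b - 4*v^2 - 2*v); both groups contain (3*b^2 - 11*b*v - 6*b - 4*v^2 - 2*v), so (5*b + v - 4) is a factor with cofactor 3*b^2 - 11*b*v - 6*b - 4*v^2 - 2*v.
The cofactor groups again: 3*b^2 - 11*b*v - 6*b - 4*v^2 - 2*v = b*(3*b + v) + (-4*v - 2)*(3*b + v); both groups contain (3*b + v), giving (b - 4*v - 2)*(3*b + v).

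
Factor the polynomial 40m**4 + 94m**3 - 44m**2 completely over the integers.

Pull out the common factor 2m**2, then factor the remaining trinomial.

2m**2(4m + 11)(5m - 2)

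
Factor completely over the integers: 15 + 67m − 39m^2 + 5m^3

Trying the rational-root candidates, m = 5 is a root, giving the factor (m − 5) and quotient 5m^2 − 14m − 3.
The remaining quadratic factors as (m − 3)(5m + 1).

(5m + 1)(m − 3)(m − 5)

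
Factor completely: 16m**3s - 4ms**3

4ms(2m + s)(2m - s)

Factor out 4ms, leaving 4m**2 - s**2, which is a difference of two squares.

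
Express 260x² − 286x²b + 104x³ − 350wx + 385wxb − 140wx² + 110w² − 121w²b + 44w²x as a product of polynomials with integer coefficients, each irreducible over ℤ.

Group: 11w(4wx − 11wb + 10w − 8x² + 22xb − 20x) − 13x(4wx − 11wb + 10w − 8x² + 22xb − 20x); both groups contain (4wx − 11wb + 10w − 8x² + 22xb − 20x), so (11w − 13x) is a factor with cofactor 4wx − 11wb + 10w − 8x² + 22xb − 20x.
The cofactor groups again: 4wx − 11wb + 10w − 8x² + 22xb − 20x = 4x(w − 2x) + (−11b + 10)(w − 2x); both groups contain (w − 2x), giving (4x − 11b + 10)(w − 2x).

(4x − 11b + 10)(11w − 13x)(w − 2x)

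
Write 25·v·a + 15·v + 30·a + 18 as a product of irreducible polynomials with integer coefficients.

Group as (25·v·a + 15·v) + (30·a + 18) = 5·v·(5·a + 3) + 6·(5·a + 3).
Both groups share the factor (5·a + 3).

(5·a + 3)·(5·v + 6)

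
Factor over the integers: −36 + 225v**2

9(5v + 2)(5v − 2)

Factor out 9, leaving 25v**2 − 4, which is a difference of two squares.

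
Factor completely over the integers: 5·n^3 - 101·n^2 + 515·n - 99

(5·n - 1)·(n - 11)·(n - 9)

By the rational root theorem, n = 9 is a root, so (n - 9) is a factor; dividing leaves 5·n^2 - 56·n + 11.
The remaining quadratic factors as (5·n - 1)(n - 11).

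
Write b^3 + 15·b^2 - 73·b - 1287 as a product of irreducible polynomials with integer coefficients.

By the rational root theorem, b = -11 is a root, giving the factor (b + 11) and quotient b^2 + 4·b - 117.
The remaining quadratic factors as (b - 9)(b + 13).

(b + 11)·(b + 13)·(b - 9)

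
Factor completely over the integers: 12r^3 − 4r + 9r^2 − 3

Group as (12r^3 − 4r) + (9r^2 − 3) = 4r(3r^2 − 1) + 3(3r^2 − 1).
Both groups share the factor (3r^2 − 1).

(4r + 3)(3r^2 − 1)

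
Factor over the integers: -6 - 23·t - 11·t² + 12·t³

(3·t + 1)·(4·t + 3)·(t - 2)

Testing divisors of the constant over divisors of the leading coefficient, t = -1/3 is a root, giving the factor (3·t + 1) and quotient 4·t² - 5·t - 6.
The remaining quadratic factors as (4·t + 3)(t - 2).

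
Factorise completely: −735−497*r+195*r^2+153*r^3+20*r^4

(4*r−7)*(5*r+7)*(r+3)*(r+5)

By the rational root theorem, r = −7/5 is a root, so (5*r+7) is a factor; dividing leaves 4*r^3+25*r^2+4*r−105.
Continuing, r = −5 is a root, so (r+5) divides it; the quotient is 4*r^2+5*r−21.
The remaining quadratic factors as (4*r−7)(r+3).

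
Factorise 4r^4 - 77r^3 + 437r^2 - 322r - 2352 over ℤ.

Trying the rational-root candidates, r = 6 is a root, giving the factor (r - 6) and quotient 4r^3 - 53r^2 + 119r + 392.
Next, r = 8 is a root, so (r - 8) divides it; the quotient is 4r^2 - 21r - 49.
The remaining quadratic factors as (r - 7)(4r + 7).

(4r + 7)(r - 6)(r - 7)(r - 8)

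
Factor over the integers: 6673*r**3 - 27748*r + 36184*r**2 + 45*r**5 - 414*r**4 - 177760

(3*r + 10)*(3*r + 8)*(5*r - 11)*(r**2 - 13*r + 202)

Testing divisors of the constant over divisors of the leading coefficient, r = 11/5 is a root, giving the factor (5*r - 11) and quotient 9*r**4 - 63*r**3 + 1196*r**2 + 9868*r + 16160.
Then r = -8/3 is a root, so (3*r + 8) divides it; the quotient is 3*r**3 - 29*r**2 + 476*r + 2020.
Continuing, r = -10/3 is a root, so (3*r + 10) divides it; the quotient is r**2 - 13*r + 202.
The quadratic r**2 - 13*r + 202 has discriminant -639 < 0 and is irreducible over ℤ.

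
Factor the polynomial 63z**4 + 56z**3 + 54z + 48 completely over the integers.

(9z + 8)(7z**3 + 6)

Group as (63z**4 + 54z) + (56z**3 + 48) = 9z(7z**3 + 6) + 8(7z**3 + 6).
Both groups share the factor (7z**3 + 6).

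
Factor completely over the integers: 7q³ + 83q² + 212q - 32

By the rational root theorem, q = -8 is a root, so (q + 8) divides it; the quotient is 7q² + 27q - 4.
The remaining quadratic factors as (q + 4)(7q - 1).

(7q - 1)(q + 4)(q + 8)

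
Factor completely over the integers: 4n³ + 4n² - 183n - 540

By the rational root theorem, n = 15/2 is a root, so (2n - 15) is a factor; dividing leaves 2n² + 17n + 36.
The remaining quadratic factors as (n + 4)(2n + 9).

(2n + 9)(2n - 15)(n + 4)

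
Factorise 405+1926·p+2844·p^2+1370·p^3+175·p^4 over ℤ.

By the rational root theorem, p = -5 is a root, so (p+5) is a factor; dividing leaves 175·p^3+495·p^2+369·p+81.
Next, p = -3/5 is a root, so (5·p+3) is a factor; dividing leaves 35·p^2+78·p+27.
The remaining quadratic factors as (5·p+9)(7·p+3).

(5·p+3)·(5·p+9)·(7·p+3)·(p+5)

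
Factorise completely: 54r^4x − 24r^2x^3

Every term has a factor of 6r^2x. Then 9r^2 − 4x^2 = (3r)² − (2x)².

6r^2x(3r + 2x)(3r − 2x)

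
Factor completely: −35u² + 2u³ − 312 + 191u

(2u − 13)(u − 3)(u − 8)

Trying the rational-root candidates, u = 3 is a root, so (u − 3) divides it; the quotient is 2u² − 29u + 104.
The remaining quadratic factors as (u − 8)(2u − 13).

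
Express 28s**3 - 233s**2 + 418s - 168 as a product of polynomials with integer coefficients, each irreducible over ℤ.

By the rational root theorem, s = 7/4 is a root, giving the factor (4s - 7) and quotient 7s**2 - 46s + 24.
The remaining quadratic factors as (s - 6)(7s - 4).

(4s - 7)(7s - 4)(s - 6)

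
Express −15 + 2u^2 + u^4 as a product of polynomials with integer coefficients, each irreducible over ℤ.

Substitute w = u^2 to get a quadratic in w, then factor.
u^2 − 3 is irreducible over ℤ (3 is not a perfect square).
u^2 + 5 is irreducible over ℤ (always positive, so no real roots).

(u^2 + 5)(u^2 − 3)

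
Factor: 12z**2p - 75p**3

3p(2z - 5p)(2z + 5p)

Every term has a factor of 3p. Then 4z**2 - 25p**2 = (2z)² − (5p)².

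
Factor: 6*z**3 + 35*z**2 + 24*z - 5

(6*z - 1)*(z + 1)*(z + 5)

Trying the rational-root candidates, z = 1/6 is a root, giving the factor (6*z - 1) and quotient z**2 + 6*z + 5.
The remaining quadratic factors as (z + 5)(z + 1).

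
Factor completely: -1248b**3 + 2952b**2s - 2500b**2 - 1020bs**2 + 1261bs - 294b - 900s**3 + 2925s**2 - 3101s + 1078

-(12b - 15s + 14)(13b + 5s - 7)(8b - 12s + 11)

Group: 12b(-104b**2 + 116bs - 87b + 60s**2 - 139s + 77) + (-15s + 14)(-104b**2 + 116bs - 87b + 60s**2 - 139s + 77); both groups contain (-104b**2 + 116bs - 87b + 60s**2 - 139s + 77), so (12b - 15s + 14) is a factor with cofactor -104b**2 + 116bs - 87b + 60s**2 - 139s + 77.
The cofactor groups again: -104b**2 + 116bs - 87b + 60s**2 - 139s + 77 = -13b(8b - 12s + 11) + (-5s + 7)(8b - 12s + 11); both groups contain (8b - 12s + 11), giving -(13b + 5s - 7)(8b - 12s + 11).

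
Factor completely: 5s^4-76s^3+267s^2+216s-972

(5s+9)(s-2)(s-6)(s-9)

Among the possible rational roots, s = 2 is a root, so (s-2) divides it; the quotient is 5s^3-66s^2+135s+486.
Next, s = 9 is a root, so (s-9) divides it; the quotient is 5s^2-21s-54.
The remaining quadratic factors as (s-6)(5s+9).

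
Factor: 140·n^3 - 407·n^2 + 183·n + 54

(4·n - 9)·(5·n + 1)·(7·n - 6)

Trying the rational-root candidates, n = 6/7 is a root, so (7·n - 6) is a factor; dividing leaves 20·n^2 - 41·n - 9.
The remaining quadratic factors as (4·n - 9)(5·n + 1).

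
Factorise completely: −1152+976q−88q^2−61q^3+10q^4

(2q−9)(5q−8)(q+4)(q−4)

Testing divisors of the constant over divisors of the leading coefficient, q = 4 is a root, so (q−4) divides it; the quotient is 10q^3−21q^2−172q+288.
Next, q = 8/5 is a root, so (5q−8) divides it; the quotient is 2q^2−q−36.
The remaining quadratic factors as (q+4)(2q−9).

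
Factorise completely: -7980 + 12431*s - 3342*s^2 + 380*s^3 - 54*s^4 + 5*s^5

Testing divisors of the constant over divisors of the leading coefficient, s = 5 is a root, so (s - 5) is a factor; dividing leaves 5*s^4 - 29*s^3 + 235*s^2 - 2167*s + 1596.
Next, s = 4/5 is a root, giving the factor (5*s - 4) and quotient s^3 - 5*s^2 + 43*s - 399.
Next, s = 7 is a root, so (s - 7) divides it; the quotient is s^2 + 2*s + 57.
The quadratic s^2 + 2*s + 57 has discriminant -224 < 0 and is irreducible over ℤ.

(5*s - 4)*(s - 5)*(s - 7)*(s^2 + 2*s + 57)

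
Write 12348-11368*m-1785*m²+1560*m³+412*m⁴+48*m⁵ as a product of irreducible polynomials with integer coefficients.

Trying the rational-root candidates, m = 7/6 is a root, so (6*m-7) divides it; the quotient is 8*m⁴+78*m³+351*m²+112*m-1764.
Then m = 7/4 is a root, giving the factor (4*m-7) and quotient 2*m³+23*m²+128*m+252.
Then m = -7/2 is a root, so (2*m+7) is a factor; dividing leaves m²+8*m+36.
The quadratic m²+8*m+36 has discriminant -80 < 0 and is irreducible over ℤ.

(2*m+7)*(4*m-7)*(6*m-7)*(m²+8*m+36)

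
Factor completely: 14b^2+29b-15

(2b+5)(7b-3)

Need a pair with product 14·(-15) = -210 and sum 29: that's 35 and -6.
Split the middle term: 14b^2+35b - 6b-15 = 7b(2b+5) - 3(2b+5).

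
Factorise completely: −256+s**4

(s+4)*(s−4)*(s**2+16)

(s)⁴ − (4)⁴ = ((s)² − (4)²)((s)² + (4)²); the first factor splits again, the second (s**2+16) is irreducible.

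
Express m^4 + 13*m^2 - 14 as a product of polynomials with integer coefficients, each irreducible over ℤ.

Substitute u = m^2 to get a quadratic in u, then factor.
m^2 - 1 is a difference of squares.
m^2 + 14 is irreducible over ℤ (always positive, so no real roots).

(m + 1)*(m - 1)*(m^2 + 14)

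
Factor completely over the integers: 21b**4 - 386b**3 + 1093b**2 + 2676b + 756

(3b + 1)(7b + 9)(b - 14)(b - 6)

Among the possible rational roots, b = -9/7 is a root, so (7b + 9) is a factor; dividing leaves 3b**3 - 59b**2 + 232b + 84.
Then b = 6 is a root, giving the factor (b - 6) and quotient 3b**2 - 41b - 14.
The remaining quadratic factors as (3b + 1)(b - 14).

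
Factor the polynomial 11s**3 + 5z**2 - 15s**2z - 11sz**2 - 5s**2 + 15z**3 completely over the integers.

Group: s(11s**2 - 4sz - 5s - 15z**2 - 5z) - z(11s**2 - 4sz - 5s - 15z**2 - 5z); both groups contain (11s**2 - 4sz - 5s - 15z**2 - 5z), so (s - z) is a factor with cofactor 11s**2 - 4sz - 5s - 15z**2 - 5z.
The cofactor groups again: 11s**2 - 4sz - 5s - 15z**2 - 5z = 11s(s + z) + (-15z - 5)(s + z); both groups contain (s + z), giving (11s - 15z - 5)(s + z).

(11s - 15z - 5)(s + z)(s - z)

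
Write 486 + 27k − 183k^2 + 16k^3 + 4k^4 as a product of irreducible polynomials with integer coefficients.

Testing divisors of the constant over divisors of the leading coefficient, k = 9/2 is a root, so (2k − 9) is a factor; dividing leaves 2k^3 + 17k^2 − 15k − 54.
Next, k = 2 is a root, so (k − 2) is a factor; dividing leaves 2k^2 + 21k + 27.
The remaining quadratic factors as (2k + 3)(k + 9).

(2k + 3)(2k − 9)(k + 9)(k − 2)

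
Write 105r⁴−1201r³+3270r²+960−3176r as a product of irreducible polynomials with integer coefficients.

By the rational root theorem, r = 8 is a root, so (r−8) is a factor; dividing leaves 105r³−361r²+382r−120.
Next, r = 4/7 is a root, giving the factor (7r−4) and quotient 15r²−43r+30.
The remaining quadratic factors as (5r−6)(3r−5).

(3r−5)(5r−6)(7r−4)(r−8)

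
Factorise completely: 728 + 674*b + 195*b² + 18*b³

(3*b + 14)*(6*b + 13)*(b + 4)

Trying the rational-root candidates, b = −14/3 is a root, giving the factor (3*b + 14) and quotient 6*b² + 37*b + 52.
The remaining quadratic factors as (b + 4)(6*b + 13).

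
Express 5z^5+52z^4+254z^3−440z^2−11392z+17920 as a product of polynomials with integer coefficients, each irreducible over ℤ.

(5z−8)(z+8)(z−4)(z^2+8z+70)

Among the possible rational roots, z = 4 is a root, so (z−4) divides it; the quotient is 5z^4+72z^3+542z^2+1728z−4480.
Next, z = −8 is a root, giving the factor (z+8) and quotient 5z^3+32z^2+286z−560.
Next, z = 8/5 is a root, giving the factor (5z−8) and quotient z^2+8z+70.
The quadratic z^2+8z+70 has discriminant −216 < 0 and is irreducible over ℤ.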